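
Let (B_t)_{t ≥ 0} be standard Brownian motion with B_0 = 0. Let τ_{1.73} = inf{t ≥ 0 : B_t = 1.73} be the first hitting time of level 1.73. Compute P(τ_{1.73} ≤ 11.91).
P(τ_{1.73} ≤ 11.91) = 2(1 − Φ(1.73/√11.91)) = 2(1 − Φ(0.5013)) ≈ 0.6162

By the reflection principle for standard BM, P(τ_b ≤ t) = 2 · P(B_t ≥ b). Since B_t ~ N(0, t), P(B_t ≥ 1.73) = 1 − Φ(1.73/√t) = 1 − Φ(1.73/√11.91) = 1 − Φ(0.5013) ≈ 0.30808. Doubling: P(τ_{1.73} ≤ 11.91) ≈ 2 · 0.30808 = 0.61616 ≈ 0.6162.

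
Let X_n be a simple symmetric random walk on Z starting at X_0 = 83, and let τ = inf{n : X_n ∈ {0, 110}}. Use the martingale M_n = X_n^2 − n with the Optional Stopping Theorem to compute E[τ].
E[τ] = 2241

M_n = X_n^2 − n is a martingale (since E[X_{n+1}^2 | F_n] = X_n^2 + 1). By OST (τ has finite mean in a bounded region), E[M_τ] = E[M_0] = X_0^2 − 0 = 83^2 = 6889. Also E[M_τ] = E[X_τ^2] − E[τ]. The walk exits at 0 or 110, with P(hit 110 first) = 83/110, so E[X_τ^2] = 110^2 · 83/110 + 0 = 9130. Thus E[τ] = E[X_τ^2] − E[M_τ] = 9130 − 6889 = 2241 = 83(110 − 83) = 2241.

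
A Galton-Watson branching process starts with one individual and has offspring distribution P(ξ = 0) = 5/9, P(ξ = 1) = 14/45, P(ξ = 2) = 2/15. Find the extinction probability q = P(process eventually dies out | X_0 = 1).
q = 1

Mean offspring μ = 0·5/9 + 1·14/45 + 2·2/15 = 26/45 ≤ 1. For μ ≤ 1 with offspring not concentrated at 1, the Galton-Watson process goes extinct almost surely, so q = 1.
(Algebraic check: The pgf is f(s) = 5/9 + 14/45·s + 2/15·s². The extinction probability q is the smallest fixed point of f in [0, 1]. Setting s = f(s):
  2/15·s² + (14/45 − 1)·s + 5/9 = 0
  2/15·s² − (5/9 + 2/15)·s + 5/9 = 0
which factors as (s − 1)·(2/15·s − 5/9) = 0, giving roots s = 1 and s = (5/9)/(2/15) = 25/6. Since 25/6 ≥ 1, the smallest root in [0, 1] is s = 1.)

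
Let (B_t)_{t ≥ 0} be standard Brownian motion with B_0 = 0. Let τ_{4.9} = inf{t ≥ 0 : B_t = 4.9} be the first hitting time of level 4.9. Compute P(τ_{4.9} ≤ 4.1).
P(τ_{4.9} ≤ 4.1) = 2(1 − Φ(4.9/√4.1)) = 2(1 − Φ(2.4199)) ≈ 0.0155

By the reflection principle for standard BM, P(τ_b ≤ t) = 2 · P(B_t ≥ b). Since B_t ~ N(0, t), P(B_t ≥ 4.9) = 1 − Φ(4.9/√t) = 1 − Φ(4.9/√4.1) = 1 − Φ(2.4199) ≈ 0.00776. Doubling: P(τ_{4.9} ≤ 4.1) ≈ 2 · 0.00776 = 0.01552 ≈ 0.0155.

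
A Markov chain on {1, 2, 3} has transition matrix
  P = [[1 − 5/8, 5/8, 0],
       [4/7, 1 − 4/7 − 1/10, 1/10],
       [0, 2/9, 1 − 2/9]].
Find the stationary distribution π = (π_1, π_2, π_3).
π = (128/331, 140/331, 63/331)

This is a birth-death chain on three states, which satisfies detailed balance: π_1 · P_{12} = π_2 · P_{21} and π_2 · P_{23} = π_3 · P_{32}.
From π_1 · 5/8 = π_2 · 4/7: π_2/π_1 = (5/8)/(4/7) = 35/32.
From π_2 · 1/10 = π_3 · 2/9: π_3/π_2 = (1/10)/(2/9) = 9/20.
Take π_1 proportional to 1; then unnormalized π = (1, 35/32, 63/128). Normalize by dividing by the sum 331/128:
  π = (128/331, 140/331, 63/331).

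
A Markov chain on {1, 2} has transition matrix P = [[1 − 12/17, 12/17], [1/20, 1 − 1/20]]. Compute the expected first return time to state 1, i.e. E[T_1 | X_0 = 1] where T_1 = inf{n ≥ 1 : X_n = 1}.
E[T_1 | X_0 = 1] = 1/π_1 = 257/17

For an irreducible recurrent Markov chain with stationary distribution π, E[T_i | X_0 = i] = 1/π_i (Kac's formula). Here π_1 = (1/20)/(12/17 + 1/20) = (1/20)/(257/340) = 17/257, so E[T_1 | X_0 = 1] = 1/π_1 = (12/17 + 1/20)/(1/20) = (257/340)/(1/20) = 257/17.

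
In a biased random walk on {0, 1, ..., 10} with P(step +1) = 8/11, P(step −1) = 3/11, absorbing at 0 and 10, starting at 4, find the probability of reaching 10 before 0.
P(hit 10 before 0) = (1 − (3/8)^4) / (1 − (3/8)^10) = 19136512/19521505

Let u_k denote P(reach 10 before 0 | start at k). Boundary: u_0 = 0, u_10 = 1. Recurrence: u_k = 8/11·u_{k+1} + 3/11·u_{k-1} for 1 ≤ k ≤ 9. Try u_k = A + B·r^k with r = q/p = (3/11)/(8/11) = 3/8. Substitution satisfies the recurrence; boundary conditions give:
  u_k = (1 − r^k) / (1 − r^N) = (1 − (3/8)^4) / (1 − (3/8)^10) = 19136512/19521505.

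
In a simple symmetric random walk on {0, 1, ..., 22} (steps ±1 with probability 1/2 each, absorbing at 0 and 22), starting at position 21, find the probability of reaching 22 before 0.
P(hit 22 before 0) = 21/22

Let u_k = P(hit 22 before 0 | start at k). Then u_0 = 0, u_22 = 1, and u_k = u_{k-1}/2 + u_{k+1}/2 for 1 ≤ k ≤ 21. This harmonic recurrence is solved by u_k = k/22, giving u_21 = 21/22.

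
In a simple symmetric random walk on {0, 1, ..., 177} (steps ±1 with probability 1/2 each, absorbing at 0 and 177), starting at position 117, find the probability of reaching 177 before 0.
P(hit 177 before 0) = 117/177 = 39/59

Let u_k = P(hit 177 before 0 | start at k). Then u_0 = 0, u_177 = 1, and u_k = u_{k-1}/2 + u_{k+1}/2 for 1 ≤ k ≤ 176. This harmonic recurrence is solved by u_k = k/177, giving u_117 = 117/177 = 39/59.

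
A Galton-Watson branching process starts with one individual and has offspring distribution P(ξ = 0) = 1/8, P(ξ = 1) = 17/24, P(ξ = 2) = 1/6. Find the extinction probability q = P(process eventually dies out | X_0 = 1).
q = 3/4

The pgf is f(s) = 1/8 + 17/24·s + 1/6·s². The extinction probability q is the smallest fixed point of f in [0, 1]. Setting s = f(s):
  1/6·s² + (17/24 − 1)·s + 1/8 = 0
  1/6·s² − (1/8 + 1/6)·s + 1/8 = 0
which factors as (s − 1)·(1/6·s − 1/8) = 0, giving roots s = 1 and s = (1/8)/(1/6) = 3/4.
Mean offspring μ = 17/24 + 2·1/6 = 25/24 > 1 (supercritical), so q < 1. The extinction probability is the smaller root: q = (1/8)/(1/6) = 3/4.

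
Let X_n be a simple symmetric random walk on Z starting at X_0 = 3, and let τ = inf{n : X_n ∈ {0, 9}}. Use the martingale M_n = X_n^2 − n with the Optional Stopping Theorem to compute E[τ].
E[τ] = 18

M_n = X_n^2 − n is a martingale (since E[X_{n+1}^2 | F_n] = X_n^2 + 1). By OST (τ has finite mean in a bounded region), E[M_τ] = E[M_0] = X_0^2 − 0 = 3^2 = 9. Also E[M_τ] = E[X_τ^2] − E[τ]. The walk exits at 0 or 9, with P(hit 9 first) = 3/9, so E[X_τ^2] = 9^2 · 3/9 + 0 = 27. Thus E[τ] = E[X_τ^2] − E[M_τ] = 27 − 9 = 18 = 3(9 − 3) = 18.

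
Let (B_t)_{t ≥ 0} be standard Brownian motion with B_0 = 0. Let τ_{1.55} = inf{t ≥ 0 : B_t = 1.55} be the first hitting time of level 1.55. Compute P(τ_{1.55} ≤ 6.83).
P(τ_{1.55} ≤ 6.83) = 2(1 − Φ(1.55/√6.83)) = 2(1 − Φ(0.5931)) ≈ 0.5531

By the reflection principle for standard BM, P(τ_b ≤ t) = 2 · P(B_t ≥ b). Since B_t ~ N(0, t), P(B_t ≥ 1.55) = 1 − Φ(1.55/√t) = 1 − Φ(1.55/√6.83) = 1 − Φ(0.5931) ≈ 0.27656. Doubling: P(τ_{1.55} ≤ 6.83) ≈ 2 · 0.27656 = 0.55312 ≈ 0.5531.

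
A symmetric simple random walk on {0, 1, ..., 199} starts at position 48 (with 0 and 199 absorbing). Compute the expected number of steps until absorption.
E[τ | X_0 = 48] = 7248

Let v_k = E[τ | X_0 = k]. Boundary: v_0 = v_199 = 0. Recurrence: v_k = 1 + (v_{k-1} + v_{k+1})/2 for 1 ≤ k ≤ 198. The particular solution to v_k − (v_{k-1} + v_{k+1})/2 = 1 is v_k = −k^2. Adding homogeneous solution A + B k and matching boundaries gives v_k = k (199 − k). Substituting k = 48: v_48 = 48 · 151 = 7248.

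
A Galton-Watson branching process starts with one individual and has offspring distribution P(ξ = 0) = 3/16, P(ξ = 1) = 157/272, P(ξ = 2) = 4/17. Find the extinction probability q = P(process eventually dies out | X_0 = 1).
q = 51/64

The pgf is f(s) = 3/16 + 157/272·s + 4/17·s². The extinction probability q is the smallest fixed point of f in [0, 1]. Setting s = f(s):
  4/17·s² + (157/272 − 1)·s + 3/16 = 0
  4/17·s² − (3/16 + 4/17)·s + 3/16 = 0
which factors as (s − 1)·(4/17·s − 3/16) = 0, giving roots s = 1 and s = (3/16)/(4/17) = 51/64.
Mean offspring μ = 157/272 + 2·4/17 = 285/272 > 1 (supercritical), so q < 1. The extinction probability is the smaller root: q = (3/16)/(4/17) = 51/64.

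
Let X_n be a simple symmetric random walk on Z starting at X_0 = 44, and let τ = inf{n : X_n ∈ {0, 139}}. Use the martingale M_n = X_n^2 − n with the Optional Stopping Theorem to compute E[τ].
E[τ] = 4180

M_n = X_n^2 − n is a martingale (since E[X_{n+1}^2 | F_n] = X_n^2 + 1). By OST (τ has finite mean in a bounded region), E[M_τ] = E[M_0] = X_0^2 − 0 = 44^2 = 1936. Also E[M_τ] = E[X_τ^2] − E[τ]. The walk exits at 0 or 139, with P(hit 139 first) = 44/139, so E[X_τ^2] = 139^2 · 44/139 + 0 = 6116. Thus E[τ] = E[X_τ^2] − E[M_τ] = 6116 − 1936 = 4180 = 44(139 − 44) = 4180.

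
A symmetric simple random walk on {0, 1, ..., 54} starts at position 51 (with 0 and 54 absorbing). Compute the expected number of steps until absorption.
E[τ | X_0 = 51] = 153

Let v_k = E[τ | X_0 = k]. Boundary: v_0 = v_54 = 0. Recurrence: v_k = 1 + (v_{k-1} + v_{k+1})/2 for 1 ≤ k ≤ 53. The particular solution to v_k − (v_{k-1} + v_{k+1})/2 = 1 is v_k = −k^2. Adding homogeneous solution A + B k and matching boundaries gives v_k = k (54 − k). Substituting k = 51: v_51 = 51 · 3 = 153.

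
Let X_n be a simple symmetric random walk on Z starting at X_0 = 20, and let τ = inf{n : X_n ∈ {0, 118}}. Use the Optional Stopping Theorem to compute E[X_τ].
E[X_τ] = 20

X_n is a martingale and τ is a bounded-mean stopping time (indeed τ is finite a.s. with bounded expectation since the walk is in a bounded region). By the OST, E[X_τ] = E[X_0] = 20. Equivalently: E[X_τ] = 118 · P(hit 118 first) + 0 · P(hit 0 first) = 118 · (20/118) = 20.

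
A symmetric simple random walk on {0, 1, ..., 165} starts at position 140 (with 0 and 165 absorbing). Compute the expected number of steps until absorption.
E[τ | X_0 = 140] = 3500

Let v_k = E[τ | X_0 = k]. Boundary: v_0 = v_165 = 0. Recurrence: v_k = 1 + (v_{k-1} + v_{k+1})/2 for 1 ≤ k ≤ 164. The particular solution to v_k − (v_{k-1} + v_{k+1})/2 = 1 is v_k = −k^2. Adding homogeneous solution A + B k and matching boundaries gives v_k = k (165 − k). Substituting k = 140: v_140 = 140 · 25 = 3500.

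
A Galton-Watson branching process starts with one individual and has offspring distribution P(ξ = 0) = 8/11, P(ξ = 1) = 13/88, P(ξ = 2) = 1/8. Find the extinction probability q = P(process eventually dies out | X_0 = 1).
q = 1

Mean offspring μ = 0·8/11 + 1·13/88 + 2·1/8 = 35/88 ≤ 1. For μ ≤ 1 with offspring not concentrated at 1, the Galton-Watson process goes extinct almost surely, so q = 1.
(Algebraic check: The pgf is f(s) = 8/11 + 13/88·s + 1/8·s². The extinction probability q is the smallest fixed point of f in [0, 1]. Setting s = f(s):
  1/8·s² + (13/88 − 1)·s + 8/11 = 0
  1/8·s² − (8/11 + 1/8)·s + 8/11 = 0
which factors as (s − 1)·(1/8·s − 8/11) = 0, giving roots s = 1 and s = (8/11)/(1/8) = 64/11. Since 64/11 ≥ 1, the smallest root in [0, 1] is s = 1.)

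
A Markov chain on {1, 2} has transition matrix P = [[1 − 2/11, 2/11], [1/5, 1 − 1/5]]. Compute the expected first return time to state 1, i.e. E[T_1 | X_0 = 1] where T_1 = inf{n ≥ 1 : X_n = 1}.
E[T_1 | X_0 = 1] = 1/π_1 = 21/11

For an irreducible recurrent Markov chain with stationary distribution π, E[T_i | X_0 = i] = 1/π_i (Kac's formula). Here π_1 = (1/5)/(2/11 + 1/5) = (1/5)/(21/55) = 11/21, so E[T_1 | X_0 = 1] = 1/π_1 = (2/11 + 1/5)/(1/5) = (21/55)/(1/5) = 21/11.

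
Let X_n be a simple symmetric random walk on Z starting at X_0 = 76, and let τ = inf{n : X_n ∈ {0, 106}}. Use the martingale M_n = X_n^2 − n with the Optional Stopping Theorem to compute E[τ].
E[τ] = 2280

M_n = X_n^2 − n is a martingale (since E[X_{n+1}^2 | F_n] = X_n^2 + 1). By OST (τ has finite mean in a bounded region), E[M_τ] = E[M_0] = X_0^2 − 0 = 76^2 = 5776. Also E[M_τ] = E[X_τ^2] − E[τ]. The walk exits at 0 or 106, with P(hit 106 first) = 76/106, so E[X_τ^2] = 106^2 · 76/106 + 0 = 8056. Thus E[τ] = E[X_τ^2] − E[M_τ] = 8056 − 5776 = 2280 = 76(106 − 76) = 2280.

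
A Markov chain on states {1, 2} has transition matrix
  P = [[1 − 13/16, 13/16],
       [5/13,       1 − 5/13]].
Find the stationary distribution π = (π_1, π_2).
π_1 = 80/249, π_2 = 169/249

Solve πP = π with π_1 + π_2 = 1. From πP = π: π_1 · (1 − 13/16) + π_2 · 5/13 = π_1 ⇒ π_2 · 5/13 = π_1 · 13/16 ⇒ π_2/π_1 = (13/16)/(5/13) = 169/80. Together with π_1 + π_2 = 1:
  π_1 = (5/13)/(13/16 + 5/13) = (5/13)/(249/208) = 80/249,
  π_2 = (13/16)/(13/16 + 5/13) = (13/16)/(249/208) = 169/249.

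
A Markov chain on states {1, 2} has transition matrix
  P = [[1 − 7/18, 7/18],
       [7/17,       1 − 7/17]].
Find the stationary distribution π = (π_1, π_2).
π_1 = 18/35, π_2 = 17/35

Solve πP = π with π_1 + π_2 = 1. From πP = π: π_1 · (1 − 7/18) + π_2 · 7/17 = π_1 ⇒ π_2 · 7/17 = π_1 · 7/18 ⇒ π_2/π_1 = (7/18)/(7/17) = 17/18. Together with π_1 + π_2 = 1:
  π_1 = (7/17)/(7/18 + 7/17) = (7/17)/(245/306) = 18/35,
  π_2 = (7/18)/(7/18 + 7/17) = (7/18)/(245/306) = 17/35.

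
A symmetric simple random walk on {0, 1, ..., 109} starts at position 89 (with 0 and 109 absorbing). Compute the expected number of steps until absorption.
E[τ | X_0 = 89] = 1780

Let v_k = E[τ | X_0 = k]. Boundary: v_0 = v_109 = 0. Recurrence: v_k = 1 + (v_{k-1} + v_{k+1})/2 for 1 ≤ k ≤ 108. The particular solution to v_k − (v_{k-1} + v_{k+1})/2 = 1 is v_k = −k^2. Adding homogeneous solution A + B k and matching boundaries gives v_k = k (109 − k). Substituting k = 89: v_89 = 89 · 20 = 1780.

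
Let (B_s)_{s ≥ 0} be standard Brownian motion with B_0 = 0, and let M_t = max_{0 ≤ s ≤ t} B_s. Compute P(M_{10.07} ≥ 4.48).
P(M_{10.07} ≥ 4.48) = 2·P(B_{10.07} ≥ 4.48) = 2(1 − Φ(4.48/√10.07)) ≈ 0.1580

By the reflection principle for Brownian motion, P(M_t ≥ a) = 2 · P(B_t ≥ a) for a ≥ 0. Since B_t ~ N(0, t), P(B_t ≥ 4.48) = 1 − Φ(4.48/√t) = 1 − Φ(4.48/√10.07) = 1 − Φ(1.4118). So
  P(M_{10.07} ≥ 4.48) = 2(1 − Φ(1.4118)) ≈ 0.1580.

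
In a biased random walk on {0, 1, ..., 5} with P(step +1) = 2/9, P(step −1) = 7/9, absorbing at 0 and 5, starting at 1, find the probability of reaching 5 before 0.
P(hit 5 before 0) = (1 − (7/2)^1) / (1 − (7/2)^5) = 16/3355

Let u_k denote P(reach 5 before 0 | start at k). Boundary: u_0 = 0, u_5 = 1. Recurrence: u_k = 2/9·u_{k+1} + 7/9·u_{k-1} for 1 ≤ k ≤ 4. Try u_k = A + B·r^k with r = q/p = (7/9)/(2/9) = 7/2. Substitution satisfies the recurrence; boundary conditions give:
  u_k = (1 − r^k) / (1 − r^N) = (1 − (7/2)^1) / (1 − (7/2)^5) = 16/3355.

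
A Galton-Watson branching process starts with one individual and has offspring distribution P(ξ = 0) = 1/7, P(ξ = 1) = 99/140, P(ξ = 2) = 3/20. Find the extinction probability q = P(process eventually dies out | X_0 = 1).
q = 20/21

The pgf is f(s) = 1/7 + 99/140·s + 3/20·s². The extinction probability q is the smallest fixed point of f in [0, 1]. Setting s = f(s):
  3/20·s² + (99/140 − 1)·s + 1/7 = 0
  3/20·s² − (1/7 + 3/20)·s + 1/7 = 0
which factors as (s − 1)·(3/20·s − 1/7) = 0, giving roots s = 1 and s = (1/7)/(3/20) = 20/21.
Mean offspring μ = 99/140 + 2·3/20 = 141/140 > 1 (supercritical), so q < 1. The extinction probability is the smaller root: q = (1/7)/(3/20) = 20/21.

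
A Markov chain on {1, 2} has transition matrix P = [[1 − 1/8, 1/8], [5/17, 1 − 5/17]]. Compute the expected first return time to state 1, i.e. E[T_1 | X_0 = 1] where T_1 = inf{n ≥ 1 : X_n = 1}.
E[T_1 | X_0 = 1] = 1/π_1 = 57/40

For an irreducible recurrent Markov chain with stationary distribution π, E[T_i | X_0 = i] = 1/π_i (Kac's formula). Here π_1 = (5/17)/(1/8 + 5/17) = (5/17)/(57/136) = 40/57, so E[T_1 | X_0 = 1] = 1/π_1 = (1/8 + 5/17)/(5/17) = (57/136)/(5/17) = 57/40.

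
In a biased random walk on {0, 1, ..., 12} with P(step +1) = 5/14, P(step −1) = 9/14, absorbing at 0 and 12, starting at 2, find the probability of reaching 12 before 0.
P(hit 12 before 0) = (1 − (9/5)^2) / (1 − (9/5)^12) = 9765625/5039024926

Let u_k denote P(reach 12 before 0 | start at k). Boundary: u_0 = 0, u_12 = 1. Recurrence: u_k = 5/14·u_{k+1} + 9/14·u_{k-1} for 1 ≤ k ≤ 11. Try u_k = A + B·r^k with r = q/p = (9/14)/(5/14) = 9/5. Substitution satisfies the recurrence; boundary conditions give:
  u_k = (1 − r^k) / (1 − r^N) = (1 − (9/5)^2) / (1 − (9/5)^12) = 9765625/5039024926.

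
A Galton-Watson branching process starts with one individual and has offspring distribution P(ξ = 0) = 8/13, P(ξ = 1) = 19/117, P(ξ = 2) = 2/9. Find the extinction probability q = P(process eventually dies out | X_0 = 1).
q = 1

Mean offspring μ = 0·8/13 + 1·19/117 + 2·2/9 = 71/117 ≤ 1. For μ ≤ 1 with offspring not concentrated at 1, the Galton-Watson process goes extinct almost surely, so q = 1.
(Algebraic check: The pgf is f(s) = 8/13 + 19/117·s + 2/9·s². The extinction probability q is the smallest fixed point of f in [0, 1]. Setting s = f(s):
  2/9·s² + (19/117 − 1)·s + 8/13 = 0
  2/9·s² − (8/13 + 2/9)·s + 8/13 = 0
which factors as (s − 1)·(2/9·s − 8/13) = 0, giving roots s = 1 and s = (8/13)/(2/9) = 36/13. Since 36/13 ≥ 1, the smallest root in [0, 1] is s = 1.)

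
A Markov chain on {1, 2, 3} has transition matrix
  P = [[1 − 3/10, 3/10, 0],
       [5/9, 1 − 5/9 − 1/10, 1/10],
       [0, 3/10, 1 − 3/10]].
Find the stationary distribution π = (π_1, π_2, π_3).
π = (25/43, 27/86, 9/86)

This is a birth-death chain on three states, which satisfies detailed balance: π_1 · P_{12} = π_2 · P_{21} and π_2 · P_{23} = π_3 · P_{32}.
From π_1 · 3/10 = π_2 · 5/9: π_2/π_1 = (3/10)/(5/9) = 27/50.
From π_2 · 1/10 = π_3 · 3/10: π_3/π_2 = (1/10)/(3/10) = 1/3.
Take π_1 proportional to 1; then unnormalized π = (1, 27/50, 9/50). Normalize by dividing by the sum 43/25:
  π = (25/43, 27/86, 9/86).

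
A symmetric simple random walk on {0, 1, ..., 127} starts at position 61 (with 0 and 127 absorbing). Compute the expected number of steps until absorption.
E[τ | X_0 = 61] = 4026

Let v_k = E[τ | X_0 = k]. Boundary: v_0 = v_127 = 0. Recurrence: v_k = 1 + (v_{k-1} + v_{k+1})/2 for 1 ≤ k ≤ 126. The particular solution to v_k − (v_{k-1} + v_{k+1})/2 = 1 is v_k = −k^2. Adding homogeneous solution A + B k and matching boundaries gives v_k = k (127 − k). Substituting k = 61: v_61 = 61 · 66 = 4026.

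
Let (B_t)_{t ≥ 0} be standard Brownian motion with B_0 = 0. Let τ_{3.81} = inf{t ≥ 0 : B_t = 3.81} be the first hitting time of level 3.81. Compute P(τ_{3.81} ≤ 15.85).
P(τ_{3.81} ≤ 15.85) = 2(1 − Φ(3.81/√15.85)) = 2(1 − Φ(0.9570)) ≈ 0.3386

By the reflection principle for standard BM, P(τ_b ≤ t) = 2 · P(B_t ≥ b). Since B_t ~ N(0, t), P(B_t ≥ 3.81) = 1 − Φ(3.81/√t) = 1 − Φ(3.81/√15.85) = 1 − Φ(0.9570) ≈ 0.16928. Doubling: P(τ_{3.81} ≤ 15.85) ≈ 2 · 0.16928 = 0.33856 ≈ 0.3386.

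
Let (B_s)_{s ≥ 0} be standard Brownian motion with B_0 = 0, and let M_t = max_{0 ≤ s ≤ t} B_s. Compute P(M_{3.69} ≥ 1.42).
P(M_{3.69} ≥ 1.42) = 2·P(B_{3.69} ≥ 1.42) = 2(1 − Φ(1.42/√3.69)) ≈ 0.4598

By the reflection principle for Brownian motion, P(M_t ≥ a) = 2 · P(B_t ≥ a) for a ≥ 0. Since B_t ~ N(0, t), P(B_t ≥ 1.42) = 1 − Φ(1.42/√t) = 1 − Φ(1.42/√3.69) = 1 − Φ(0.7392). So
  P(M_{3.69} ≥ 1.42) = 2(1 − Φ(0.7392)) ≈ 0.4598.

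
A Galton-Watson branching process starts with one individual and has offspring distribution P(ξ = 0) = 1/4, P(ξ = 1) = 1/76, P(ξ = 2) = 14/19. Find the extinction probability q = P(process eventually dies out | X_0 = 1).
q = 19/56

The pgf is f(s) = 1/4 + 1/76·s + 14/19·s². The extinction probability q is the smallest fixed point of f in [0, 1]. Setting s = f(s):
  14/19·s² + (1/76 − 1)·s + 1/4 = 0
  14/19·s² − (1/4 + 14/19)·s + 1/4 = 0
which factors as (s − 1)·(14/19·s − 1/4) = 0, giving roots s = 1 and s = (1/4)/(14/19) = 19/56.
Mean offspring μ = 1/76 + 2·14/19 = 113/76 > 1 (supercritical), so q < 1. The extinction probability is the smaller root: q = (1/4)/(14/19) = 19/56.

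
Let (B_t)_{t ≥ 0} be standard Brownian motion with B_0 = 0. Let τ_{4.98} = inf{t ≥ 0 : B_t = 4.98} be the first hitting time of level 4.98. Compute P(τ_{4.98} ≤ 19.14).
P(τ_{4.98} ≤ 19.14) = 2(1 − Φ(4.98/√19.14)) = 2(1 − Φ(1.1383)) ≈ 0.2550

By the reflection principle for standard BM, P(τ_b ≤ t) = 2 · P(B_t ≥ b). Since B_t ~ N(0, t), P(B_t ≥ 4.98) = 1 − Φ(4.98/√t) = 1 − Φ(4.98/√19.14) = 1 − Φ(1.1383) ≈ 0.12750. Doubling: P(τ_{4.98} ≤ 19.14) ≈ 2 · 0.12750 = 0.25500 ≈ 0.2550.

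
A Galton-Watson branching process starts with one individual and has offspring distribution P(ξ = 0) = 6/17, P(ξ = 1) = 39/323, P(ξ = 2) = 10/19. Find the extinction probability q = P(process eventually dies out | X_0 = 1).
q = 57/85

The pgf is f(s) = 6/17 + 39/323·s + 10/19·s². The extinction probability q is the smallest fixed point of f in [0, 1]. Setting s = f(s):
  10/19·s² + (39/323 − 1)·s + 6/17 = 0
  10/19·s² − (6/17 + 10/19)·s + 6/17 = 0
which factors as (s − 1)·(10/19·s − 6/17) = 0, giving roots s = 1 and s = (6/17)/(10/19) = 57/85.
Mean offspring μ = 39/323 + 2·10/19 = 379/323 > 1 (supercritical), so q < 1. The extinction probability is the smaller root: q = (6/17)/(10/19) = 57/85.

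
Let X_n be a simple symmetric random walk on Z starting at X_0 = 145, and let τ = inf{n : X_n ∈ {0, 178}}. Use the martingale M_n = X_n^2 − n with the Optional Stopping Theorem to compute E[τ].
E[τ] = 4785

M_n = X_n^2 − n is a martingale (since E[X_{n+1}^2 | F_n] = X_n^2 + 1). By OST (τ has finite mean in a bounded region), E[M_τ] = E[M_0] = X_0^2 − 0 = 145^2 = 21025. Also E[M_τ] = E[X_τ^2] − E[τ]. The walk exits at 0 or 178, with P(hit 178 first) = 145/178, so E[X_τ^2] = 178^2 · 145/178 + 0 = 25810. Thus E[τ] = E[X_τ^2] − E[M_τ] = 25810 − 21025 = 4785 = 145(178 − 145) = 4785.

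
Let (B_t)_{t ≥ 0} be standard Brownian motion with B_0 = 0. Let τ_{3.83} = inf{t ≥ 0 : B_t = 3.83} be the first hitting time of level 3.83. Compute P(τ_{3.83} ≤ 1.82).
P(τ_{3.83} ≤ 1.82) = 2(1 − Φ(3.83/√1.82)) = 2(1 − Φ(2.8390)) ≈ 0.0045

By the reflection principle for standard BM, P(τ_b ≤ t) = 2 · P(B_t ≥ b). Since B_t ~ N(0, t), P(B_t ≥ 3.83) = 1 − Φ(3.83/√t) = 1 − Φ(3.83/√1.82) = 1 − Φ(2.8390) ≈ 0.00226. Doubling: P(τ_{3.83} ≤ 1.82) ≈ 2 · 0.00226 = 0.00452 ≈ 0.0045.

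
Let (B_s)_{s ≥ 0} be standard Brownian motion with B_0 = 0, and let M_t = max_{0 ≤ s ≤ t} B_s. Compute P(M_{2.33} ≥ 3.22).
P(M_{2.33} ≥ 3.22) = 2·P(B_{2.33} ≥ 3.22) = 2(1 − Φ(3.22/√2.33)) ≈ 0.0349

By the reflection principle for Brownian motion, P(M_t ≥ a) = 2 · P(B_t ≥ a) for a ≥ 0. Since B_t ~ N(0, t), P(B_t ≥ 3.22) = 1 − Φ(3.22/√t) = 1 − Φ(3.22/√2.33) = 1 − Φ(2.1095). So
  P(M_{2.33} ≥ 3.22) = 2(1 − Φ(2.1095)) ≈ 0.0349.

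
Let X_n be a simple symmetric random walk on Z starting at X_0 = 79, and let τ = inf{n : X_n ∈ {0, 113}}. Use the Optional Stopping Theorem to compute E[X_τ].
E[X_τ] = 79

X_n is a martingale and τ is a bounded-mean stopping time (indeed τ is finite a.s. with bounded expectation since the walk is in a bounded region). By the OST, E[X_τ] = E[X_0] = 79. Equivalently: E[X_τ] = 113 · P(hit 113 first) + 0 · P(hit 0 first) = 113 · (79/113) = 79.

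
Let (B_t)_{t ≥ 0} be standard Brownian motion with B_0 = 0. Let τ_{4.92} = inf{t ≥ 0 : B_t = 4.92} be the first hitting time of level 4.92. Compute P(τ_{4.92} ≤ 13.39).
P(τ_{4.92} ≤ 13.39) = 2(1 − Φ(4.92/√13.39)) = 2(1 − Φ(1.3445)) ≈ 0.1788

By the reflection principle for standard BM, P(τ_b ≤ t) = 2 · P(B_t ≥ b). Since B_t ~ N(0, t), P(B_t ≥ 4.92) = 1 − Φ(4.92/√t) = 1 − Φ(4.92/√13.39) = 1 − Φ(1.3445) ≈ 0.08939. Doubling: P(τ_{4.92} ≤ 13.39) ≈ 2 · 0.08939 = 0.17878 ≈ 0.1788.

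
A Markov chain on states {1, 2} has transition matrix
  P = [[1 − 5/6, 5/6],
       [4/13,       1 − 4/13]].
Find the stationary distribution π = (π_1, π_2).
π_1 = 24/89, π_2 = 65/89

Solve πP = π with π_1 + π_2 = 1. From πP = π: π_1 · (1 − 5/6) + π_2 · 4/13 = π_1 ⇒ π_2 · 4/13 = π_1 · 5/6 ⇒ π_2/π_1 = (5/6)/(4/13) = 65/24. Together with π_1 + π_2 = 1:
  π_1 = (4/13)/(5/6 + 4/13) = (4/13)/(89/78) = 24/89,
  π_2 = (5/6)/(5/6 + 4/13) = (5/6)/(89/78) = 65/89.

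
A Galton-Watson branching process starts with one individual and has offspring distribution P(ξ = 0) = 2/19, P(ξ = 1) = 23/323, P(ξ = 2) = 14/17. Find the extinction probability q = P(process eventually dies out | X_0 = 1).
q = 17/133

The pgf is f(s) = 2/19 + 23/323·s + 14/17·s². The extinction probability q is the smallest fixed point of f in [0, 1]. Setting s = f(s):
  14/17·s² + (23/323 − 1)·s + 2/19 = 0
  14/17·s² − (2/19 + 14/17)·s + 2/19 = 0
which factors as (s − 1)·(14/17·s − 2/19) = 0, giving roots s = 1 and s = (2/19)/(14/17) = 17/133.
Mean offspring μ = 23/323 + 2·14/17 = 555/323 > 1 (supercritical), so q < 1. The extinction probability is the smaller root: q = (2/19)/(14/17) = 17/133.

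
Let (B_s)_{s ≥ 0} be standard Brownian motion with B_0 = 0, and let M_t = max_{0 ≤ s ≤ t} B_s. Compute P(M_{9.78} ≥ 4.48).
P(M_{9.78} ≥ 4.48) = 2·P(B_{9.78} ≥ 4.48) = 2(1 − Φ(4.48/√9.78)) ≈ 0.1520

By the reflection principle for Brownian motion, P(M_t ≥ a) = 2 · P(B_t ≥ a) for a ≥ 0. Since B_t ~ N(0, t), P(B_t ≥ 4.48) = 1 − Φ(4.48/√t) = 1 − Φ(4.48/√9.78) = 1 − Φ(1.4325). So
  P(M_{9.78} ≥ 4.48) = 2(1 − Φ(1.4325)) ≈ 0.1520.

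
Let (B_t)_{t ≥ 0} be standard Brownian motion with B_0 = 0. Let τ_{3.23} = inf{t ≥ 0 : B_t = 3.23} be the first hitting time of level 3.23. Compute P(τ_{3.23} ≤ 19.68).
P(τ_{3.23} ≤ 19.68) = 2(1 − Φ(3.23/√19.68)) = 2(1 − Φ(0.7281)) ≈ 0.4666

By the reflection principle for standard BM, P(τ_b ≤ t) = 2 · P(B_t ≥ b). Since B_t ~ N(0, t), P(B_t ≥ 3.23) = 1 − Φ(3.23/√t) = 1 − Φ(3.23/√19.68) = 1 − Φ(0.7281) ≈ 0.23328. Doubling: P(τ_{3.23} ≤ 19.68) ≈ 2 · 0.23328 = 0.46656 ≈ 0.4666.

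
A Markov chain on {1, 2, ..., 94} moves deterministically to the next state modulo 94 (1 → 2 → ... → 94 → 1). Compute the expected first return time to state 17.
E[T_17 | X_0 = 17] = 94

The chain cycles deterministically, so starting at state 17 it returns in exactly 94 steps. Equivalently, the stationary distribution is uniform π_j = 1/94 for every state j, so by Kac's formula E[T_17] = 1/π_17 = 94.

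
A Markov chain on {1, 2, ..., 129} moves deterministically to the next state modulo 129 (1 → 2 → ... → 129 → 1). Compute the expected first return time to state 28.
E[T_28 | X_0 = 28] = 129

The chain cycles deterministically, so starting at state 28 it returns in exactly 129 steps. Equivalently, the stationary distribution is uniform π_j = 1/129 for every state j, so by Kac's formula E[T_28] = 1/π_28 = 129.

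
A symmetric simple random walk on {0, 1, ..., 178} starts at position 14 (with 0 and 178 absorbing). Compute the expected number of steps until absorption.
E[τ | X_0 = 14] = 2296

Let v_k = E[τ | X_0 = k]. Boundary: v_0 = v_178 = 0. Recurrence: v_k = 1 + (v_{k-1} + v_{k+1})/2 for 1 ≤ k ≤ 177. The particular solution to v_k − (v_{k-1} + v_{k+1})/2 = 1 is v_k = −k^2. Adding homogeneous solution A + B k and matching boundaries gives v_k = k (178 − k). Substituting k = 14: v_14 = 14 · 164 = 2296.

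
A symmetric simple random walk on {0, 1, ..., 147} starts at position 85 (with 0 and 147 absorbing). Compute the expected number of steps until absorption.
E[τ | X_0 = 85] = 5270

Let v_k = E[τ | X_0 = k]. Boundary: v_0 = v_147 = 0. Recurrence: v_k = 1 + (v_{k-1} + v_{k+1})/2 for 1 ≤ k ≤ 146. The particular solution to v_k − (v_{k-1} + v_{k+1})/2 = 1 is v_k = −k^2. Adding homogeneous solution A + B k and matching boundaries gives v_k = k (147 − k). Substituting k = 85: v_85 = 85 · 62 = 5270.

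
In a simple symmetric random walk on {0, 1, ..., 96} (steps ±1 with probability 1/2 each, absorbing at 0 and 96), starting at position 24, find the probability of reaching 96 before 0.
P(hit 96 before 0) = 24/96 = 1/4

Let u_k = P(hit 96 before 0 | start at k). Then u_0 = 0, u_96 = 1, and u_k = u_{k-1}/2 + u_{k+1}/2 for 1 ≤ k ≤ 95. This harmonic recurrence is solved by u_k = k/96, giving u_24 = 24/96 = 1/4.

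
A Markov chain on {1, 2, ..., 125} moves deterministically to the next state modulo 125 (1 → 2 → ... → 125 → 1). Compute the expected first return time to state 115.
E[T_115 | X_0 = 115] = 125

The chain cycles deterministically, so starting at state 115 it returns in exactly 125 steps. Equivalently, the stationary distribution is uniform π_j = 1/125 for every state j, so by Kac's formula E[T_115] = 1/π_115 = 125.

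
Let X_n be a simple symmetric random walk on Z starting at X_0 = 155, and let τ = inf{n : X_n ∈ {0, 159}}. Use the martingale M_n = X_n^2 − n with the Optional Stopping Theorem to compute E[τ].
E[τ] = 620

M_n = X_n^2 − n is a martingale (since E[X_{n+1}^2 | F_n] = X_n^2 + 1). By OST (τ has finite mean in a bounded region), E[M_τ] = E[M_0] = X_0^2 − 0 = 155^2 = 24025. Also E[M_τ] = E[X_τ^2] − E[τ]. The walk exits at 0 or 159, with P(hit 159 first) = 155/159, so E[X_τ^2] = 159^2 · 155/159 + 0 = 24645. Thus E[τ] = E[X_τ^2] − E[M_τ] = 24645 − 24025 = 620 = 155(159 − 155) = 620.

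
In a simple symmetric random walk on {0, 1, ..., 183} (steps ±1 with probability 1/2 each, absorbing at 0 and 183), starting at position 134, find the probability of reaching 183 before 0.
P(hit 183 before 0) = 134/183

Let u_k = P(hit 183 before 0 | start at k). Then u_0 = 0, u_183 = 1, and u_k = u_{k-1}/2 + u_{k+1}/2 for 1 ≤ k ≤ 182. This harmonic recurrence is solved by u_k = k/183, giving u_134 = 134/183.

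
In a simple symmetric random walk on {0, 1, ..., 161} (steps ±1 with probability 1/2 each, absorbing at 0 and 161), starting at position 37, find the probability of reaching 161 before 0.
P(hit 161 before 0) = 37/161

Let u_k = P(hit 161 before 0 | start at k). Then u_0 = 0, u_161 = 1, and u_k = u_{k-1}/2 + u_{k+1}/2 for 1 ≤ k ≤ 160. This harmonic recurrence is solved by u_k = k/161, giving u_37 = 37/161.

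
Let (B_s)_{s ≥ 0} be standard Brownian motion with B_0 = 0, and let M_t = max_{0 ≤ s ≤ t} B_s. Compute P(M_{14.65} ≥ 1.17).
P(M_{14.65} ≥ 1.17) = 2·P(B_{14.65} ≥ 1.17) = 2(1 − Φ(1.17/√14.65)) ≈ 0.7598

By the reflection principle for Brownian motion, P(M_t ≥ a) = 2 · P(B_t ≥ a) for a ≥ 0. Since B_t ~ N(0, t), P(B_t ≥ 1.17) = 1 − Φ(1.17/√t) = 1 − Φ(1.17/√14.65) = 1 − Φ(0.3057). So
  P(M_{14.65} ≥ 1.17) = 2(1 − Φ(0.3057)) ≈ 0.7598.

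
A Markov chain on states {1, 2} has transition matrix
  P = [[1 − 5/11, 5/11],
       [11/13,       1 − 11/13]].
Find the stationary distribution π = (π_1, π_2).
π_1 = 121/186, π_2 = 65/186

Solve πP = π with π_1 + π_2 = 1. From πP = π: π_1 · (1 − 5/11) + π_2 · 11/13 = π_1 ⇒ π_2 · 11/13 = π_1 · 5/11 ⇒ π_2/π_1 = (5/11)/(11/13) = 65/121. Together with π_1 + π_2 = 1:
  π_1 = (11/13)/(5/11 + 11/13) = (11/13)/(186/143) = 121/186,
  π_2 = (5/11)/(5/11 + 11/13) = (5/11)/(186/143) = 65/186.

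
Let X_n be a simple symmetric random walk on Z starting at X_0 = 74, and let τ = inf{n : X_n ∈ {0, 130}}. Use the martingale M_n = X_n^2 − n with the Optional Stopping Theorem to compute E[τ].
E[τ] = 4144

M_n = X_n^2 − n is a martingale (since E[X_{n+1}^2 | F_n] = X_n^2 + 1). By OST (τ has finite mean in a bounded region), E[M_τ] = E[M_0] = X_0^2 − 0 = 74^2 = 5476. Also E[M_τ] = E[X_τ^2] − E[τ]. The walk exits at 0 or 130, with P(hit 130 first) = 74/130, so E[X_τ^2] = 130^2 · 74/130 + 0 = 9620. Thus E[τ] = E[X_τ^2] − E[M_τ] = 9620 − 5476 = 4144 = 74(130 − 74) = 4144.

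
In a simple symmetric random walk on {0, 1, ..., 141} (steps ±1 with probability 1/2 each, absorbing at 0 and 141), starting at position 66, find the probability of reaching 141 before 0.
P(hit 141 before 0) = 66/141 = 22/47

Let u_k = P(hit 141 before 0 | start at k). Then u_0 = 0, u_141 = 1, and u_k = u_{k-1}/2 + u_{k+1}/2 for 1 ≤ k ≤ 140. This harmonic recurrence is solved by u_k = k/141, giving u_66 = 66/141 = 22/47.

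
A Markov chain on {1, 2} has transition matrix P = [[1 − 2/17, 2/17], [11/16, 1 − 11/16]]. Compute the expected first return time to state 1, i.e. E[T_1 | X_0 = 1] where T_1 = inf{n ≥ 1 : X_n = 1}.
E[T_1 | X_0 = 1] = 1/π_1 = 219/187

For an irreducible recurrent Markov chain with stationary distribution π, E[T_i | X_0 = i] = 1/π_i (Kac's formula). Here π_1 = (11/16)/(2/17 + 11/16) = (11/16)/(219/272) = 187/219, so E[T_1 | X_0 = 1] = 1/π_1 = (2/17 + 11/16)/(11/16) = (219/272)/(11/16) = 219/187.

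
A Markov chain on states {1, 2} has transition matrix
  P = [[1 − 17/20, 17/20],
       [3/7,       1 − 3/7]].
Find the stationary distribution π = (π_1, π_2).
π_1 = 60/179, π_2 = 119/179

Solve πP = π with π_1 + π_2 = 1. From πP = π: π_1 · (1 − 17/20) + π_2 · 3/7 = π_1 ⇒ π_2 · 3/7 = π_1 · 17/20 ⇒ π_2/π_1 = (17/20)/(3/7) = 119/60. Together with π_1 + π_2 = 1:
  π_1 = (3/7)/(17/20 + 3/7) = (3/7)/(179/140) = 60/179,
  π_2 = (17/20)/(17/20 + 3/7) = (17/20)/(179/140) = 119/179.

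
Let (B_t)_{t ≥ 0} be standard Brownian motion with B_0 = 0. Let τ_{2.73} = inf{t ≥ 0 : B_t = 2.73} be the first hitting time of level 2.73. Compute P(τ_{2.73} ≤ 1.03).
P(τ_{2.73} ≤ 1.03) = 2(1 − Φ(2.73/√1.03)) = 2(1 − Φ(2.6899)) ≈ 0.0071

By the reflection principle for standard BM, P(τ_b ≤ t) = 2 · P(B_t ≥ b). Since B_t ~ N(0, t), P(B_t ≥ 2.73) = 1 − Φ(2.73/√t) = 1 − Φ(2.73/√1.03) = 1 − Φ(2.6899) ≈ 0.00357. Doubling: P(τ_{2.73} ≤ 1.03) ≈ 2 · 0.00357 = 0.00714 ≈ 0.0071.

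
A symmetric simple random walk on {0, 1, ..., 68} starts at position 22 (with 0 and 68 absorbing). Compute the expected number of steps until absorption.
E[τ | X_0 = 22] = 1012

Let v_k = E[τ | X_0 = k]. Boundary: v_0 = v_68 = 0. Recurrence: v_k = 1 + (v_{k-1} + v_{k+1})/2 for 1 ≤ k ≤ 67. The particular solution to v_k − (v_{k-1} + v_{k+1})/2 = 1 is v_k = −k^2. Adding homogeneous solution A + B k and matching boundaries gives v_k = k (68 − k). Substituting k = 22: v_22 = 22 · 46 = 1012.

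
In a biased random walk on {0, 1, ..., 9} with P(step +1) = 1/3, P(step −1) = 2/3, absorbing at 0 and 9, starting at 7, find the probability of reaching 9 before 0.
P(hit 9 before 0) = (1 − (2)^7) / (1 − (2)^9) = 127/511

Let u_k denote P(reach 9 before 0 | start at k). Boundary: u_0 = 0, u_9 = 1. Recurrence: u_k = 1/3·u_{k+1} + 2/3·u_{k-1} for 1 ≤ k ≤ 8. Try u_k = A + B·r^k with r = q/p = (2/3)/(1/3) = 2. Substitution satisfies the recurrence; boundary conditions give:
  u_k = (1 − r^k) / (1 − r^N) = (1 − (2)^7) / (1 − (2)^9) = 127/511.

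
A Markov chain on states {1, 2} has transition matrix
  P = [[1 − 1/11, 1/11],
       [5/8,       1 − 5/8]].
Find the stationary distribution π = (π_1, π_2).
π_1 = 55/63, π_2 = 8/63

Solve πP = π with π_1 + π_2 = 1. From πP = π: π_1 · (1 − 1/11) + π_2 · 5/8 = π_1 ⇒ π_2 · 5/8 = π_1 · 1/11 ⇒ π_2/π_1 = (1/11)/(5/8) = 8/55. Together with π_1 + π_2 = 1:
  π_1 = (5/8)/(1/11 + 5/8) = (5/8)/(63/88) = 55/63,
  π_2 = (1/11)/(1/11 + 5/8) = (1/11)/(63/88) = 8/63.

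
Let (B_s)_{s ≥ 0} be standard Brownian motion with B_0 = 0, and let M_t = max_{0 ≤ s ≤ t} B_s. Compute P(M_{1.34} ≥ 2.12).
P(M_{1.34} ≥ 2.12) = 2·P(B_{1.34} ≥ 2.12) = 2(1 − Φ(2.12/√1.34)) ≈ 0.0670

By the reflection principle for Brownian motion, P(M_t ≥ a) = 2 · P(B_t ≥ a) for a ≥ 0. Since B_t ~ N(0, t), P(B_t ≥ 2.12) = 1 − Φ(2.12/√t) = 1 − Φ(2.12/√1.34) = 1 − Φ(1.8314). So
  P(M_{1.34} ≥ 2.12) = 2(1 − Φ(1.8314)) ≈ 0.0670.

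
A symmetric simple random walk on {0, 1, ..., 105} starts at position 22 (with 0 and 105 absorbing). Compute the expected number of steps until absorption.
E[τ | X_0 = 22] = 1826

Let v_k = E[τ | X_0 = k]. Boundary: v_0 = v_105 = 0. Recurrence: v_k = 1 + (v_{k-1} + v_{k+1})/2 for 1 ≤ k ≤ 104. The particular solution to v_k − (v_{k-1} + v_{k+1})/2 = 1 is v_k = −k^2. Adding homogeneous solution A + B k and matching boundaries gives v_k = k (105 − k). Substituting k = 22: v_22 = 22 · 83 = 1826.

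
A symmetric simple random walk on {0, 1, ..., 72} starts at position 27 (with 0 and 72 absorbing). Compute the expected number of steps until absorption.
E[τ | X_0 = 27] = 1215

Let v_k = E[τ | X_0 = k]. Boundary: v_0 = v_72 = 0. Recurrence: v_k = 1 + (v_{k-1} + v_{k+1})/2 for 1 ≤ k ≤ 71. The particular solution to v_k − (v_{k-1} + v_{k+1})/2 = 1 is v_k = −k^2. Adding homogeneous solution A + B k and matching boundaries gives v_k = k (72 − k). Substituting k = 27: v_27 = 27 · 45 = 1215.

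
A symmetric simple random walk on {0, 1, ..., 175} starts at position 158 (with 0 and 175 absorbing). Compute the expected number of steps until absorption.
E[τ | X_0 = 158] = 2686

Let v_k = E[τ | X_0 = k]. Boundary: v_0 = v_175 = 0. Recurrence: v_k = 1 + (v_{k-1} + v_{k+1})/2 for 1 ≤ k ≤ 174. The particular solution to v_k − (v_{k-1} + v_{k+1})/2 = 1 is v_k = −k^2. Adding homogeneous solution A + B k and matching boundaries gives v_k = k (175 − k). Substituting k = 158: v_158 = 158 · 17 = 2686.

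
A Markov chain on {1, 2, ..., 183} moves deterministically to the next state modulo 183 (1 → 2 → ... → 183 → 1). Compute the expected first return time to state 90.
E[T_90 | X_0 = 90] = 183

The chain cycles deterministically, so starting at state 90 it returns in exactly 183 steps. Equivalently, the stationary distribution is uniform π_j = 1/183 for every state j, so by Kac's formula E[T_90] = 1/π_90 = 183.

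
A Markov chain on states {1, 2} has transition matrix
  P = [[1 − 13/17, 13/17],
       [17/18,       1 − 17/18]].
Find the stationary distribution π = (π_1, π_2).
π_1 = 289/523, π_2 = 234/523

Solve πP = π with π_1 + π_2 = 1. From πP = π: π_1 · (1 − 13/17) + π_2 · 17/18 = π_1 ⇒ π_2 · 17/18 = π_1 · 13/17 ⇒ π_2/π_1 = (13/17)/(17/18) = 234/289. Together with π_1 + π_2 = 1:
  π_1 = (17/18)/(13/17 + 17/18) = (17/18)/(523/306) = 289/523,
  π_2 = (13/17)/(13/17 + 17/18) = (13/17)/(523/306) = 234/523.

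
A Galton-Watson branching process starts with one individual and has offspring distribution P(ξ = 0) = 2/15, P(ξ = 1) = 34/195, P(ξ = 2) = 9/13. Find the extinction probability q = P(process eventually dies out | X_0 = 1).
q = 26/135

The pgf is f(s) = 2/15 + 34/195·s + 9/13·s². The extinction probability q is the smallest fixed point of f in [0, 1]. Setting s = f(s):
  9/13·s² + (34/195 − 1)·s + 2/15 = 0
  9/13·s² − (2/15 + 9/13)·s + 2/15 = 0
which factors as (s − 1)·(9/13·s − 2/15) = 0, giving roots s = 1 and s = (2/15)/(9/13) = 26/135.
Mean offspring μ = 34/195 + 2·9/13 = 304/195 > 1 (supercritical), so q < 1. The extinction probability is the smaller root: q = (2/15)/(9/13) = 26/135.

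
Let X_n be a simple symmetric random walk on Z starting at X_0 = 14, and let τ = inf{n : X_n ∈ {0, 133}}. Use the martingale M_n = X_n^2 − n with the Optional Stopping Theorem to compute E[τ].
E[τ] = 1666

M_n = X_n^2 − n is a martingale (since E[X_{n+1}^2 | F_n] = X_n^2 + 1). By OST (τ has finite mean in a bounded region), E[M_τ] = E[M_0] = X_0^2 − 0 = 14^2 = 196. Also E[M_τ] = E[X_τ^2] − E[τ]. The walk exits at 0 or 133, with P(hit 133 first) = 14/133, so E[X_τ^2] = 133^2 · 14/133 + 0 = 1862. Thus E[τ] = E[X_τ^2] − E[M_τ] = 1862 − 196 = 1666 = 14(133 − 14) = 1666.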